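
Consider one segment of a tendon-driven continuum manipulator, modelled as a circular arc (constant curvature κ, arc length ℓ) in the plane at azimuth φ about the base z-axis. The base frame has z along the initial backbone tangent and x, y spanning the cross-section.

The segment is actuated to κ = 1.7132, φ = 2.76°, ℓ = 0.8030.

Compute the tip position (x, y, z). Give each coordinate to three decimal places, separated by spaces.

0.470 0.023 0.573

θ = κ·ℓ = 1.7132 × 0.8030 = 1.37570 rad
ρ = (1 − cos θ)/κ = (1 − 0.19386)/1.7132 = 0.47055
z = sin θ / κ = 0.98103/1.7132 = 0.57263
x = ρ cos φ = 0.47055 × cos(2.76°) = 0.47000
y = ρ sin φ = 0.47055 × sin(2.76°) = 0.02266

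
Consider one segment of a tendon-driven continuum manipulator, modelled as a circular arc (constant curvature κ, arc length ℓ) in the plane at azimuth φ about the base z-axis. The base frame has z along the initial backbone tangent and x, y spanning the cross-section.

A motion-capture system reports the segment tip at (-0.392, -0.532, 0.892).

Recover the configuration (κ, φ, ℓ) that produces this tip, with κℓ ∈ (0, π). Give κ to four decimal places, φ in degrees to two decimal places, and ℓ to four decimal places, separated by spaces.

ρ = √(x²+y²) = √(-0.392² + -0.532²) = 0.66082
φ = atan2(y, x) mod 360° = atan2(-0.532, -0.392) = 233.6156°
|p|² = ρ² + z² = 0.66082² + 0.892² = 1.23235
κ = 2ρ / |p|² = 2×0.66082 / 1.23235 = 1.07246
θ = 2·atan2(ρ, z) = 2·atan2(0.66082, 0.892) = 1.27522 rad
ℓ = θ/κ = 1.27522/1.07246 = 1.18906

1.0725 233.62 1.1891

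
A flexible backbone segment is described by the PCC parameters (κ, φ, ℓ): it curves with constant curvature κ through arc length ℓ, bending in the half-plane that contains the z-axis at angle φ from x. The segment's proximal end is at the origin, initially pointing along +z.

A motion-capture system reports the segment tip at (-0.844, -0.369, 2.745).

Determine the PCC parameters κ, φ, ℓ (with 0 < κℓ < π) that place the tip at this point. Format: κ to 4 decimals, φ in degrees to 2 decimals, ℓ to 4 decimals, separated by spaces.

0.2197 203.62 2.9466

ρ = √(x²+y²) = √(-0.844² + -0.369²) = 0.92114
φ = atan2(y, x) mod 360° = atan2(-0.369, -0.844) = 203.6151°
|p|² = ρ² + z² = 0.92114² + 2.745² = 8.38352
κ = 2ρ / |p|² = 2×0.92114 / 8.38352 = 0.21975
θ = 2·atan2(ρ, z) = 2·atan2(0.92114, 2.745) = 0.64752 rad
ℓ = θ/κ = 0.64752/0.21975 = 2.94664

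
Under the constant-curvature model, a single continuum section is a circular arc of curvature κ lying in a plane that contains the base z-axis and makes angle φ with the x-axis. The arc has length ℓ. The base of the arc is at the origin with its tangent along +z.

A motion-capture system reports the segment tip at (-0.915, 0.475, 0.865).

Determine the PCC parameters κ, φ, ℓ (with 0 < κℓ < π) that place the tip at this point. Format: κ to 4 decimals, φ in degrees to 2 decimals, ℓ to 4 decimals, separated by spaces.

1.1385 152.57 1.5331

ρ = √(x²+y²) = √(-0.915² + 0.475²) = 1.03095
φ = atan2(y, x) mod 360° = atan2(0.475, -0.915) = 152.5650°
|p|² = ρ² + z² = 1.03095² + 0.865² = 1.81108
κ = 2ρ / |p|² = 2×1.03095 / 1.81108 = 1.13849
θ = 2·atan2(ρ, z) = 2·atan2(1.03095, 0.865) = 1.74541 rad
ℓ = θ/κ = 1.74541/1.13849 = 1.53309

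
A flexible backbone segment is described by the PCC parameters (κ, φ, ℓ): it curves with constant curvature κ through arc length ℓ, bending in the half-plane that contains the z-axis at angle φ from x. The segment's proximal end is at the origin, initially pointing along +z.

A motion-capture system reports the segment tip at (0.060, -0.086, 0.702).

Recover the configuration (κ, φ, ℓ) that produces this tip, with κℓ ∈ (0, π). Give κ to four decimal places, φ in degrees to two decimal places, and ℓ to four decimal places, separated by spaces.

ρ = √(x²+y²) = √(0.060² + -0.086²) = 0.10486
φ = atan2(y, x) mod 360° = atan2(-0.086, 0.060) = 304.9025°
|p|² = ρ² + z² = 0.10486² + 0.702² = 0.50380
κ = 2ρ / |p|² = 2×0.10486 / 0.50380 = 0.41628
θ = 2·atan2(ρ, z) = 2·atan2(0.10486, 0.702) = 0.29656 rad
ℓ = θ/κ = 0.29656/0.41628 = 0.71240

0.4163 304.90 0.7124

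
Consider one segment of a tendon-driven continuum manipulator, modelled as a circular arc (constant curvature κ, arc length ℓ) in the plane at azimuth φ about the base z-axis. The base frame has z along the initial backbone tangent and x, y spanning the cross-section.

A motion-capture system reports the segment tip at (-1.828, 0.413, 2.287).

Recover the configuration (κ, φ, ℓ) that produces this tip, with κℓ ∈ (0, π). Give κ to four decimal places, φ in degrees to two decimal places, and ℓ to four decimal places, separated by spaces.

ρ = √(x²+y²) = √(-1.828² + 0.413²) = 1.87407
φ = atan2(y, x) mod 360° = atan2(0.413, -1.828) = 167.2689°
|p|² = ρ² + z² = 1.87407² + 2.287² = 8.74252
κ = 2ρ / |p|² = 2×1.87407 / 8.74252 = 0.42873
θ = 2·atan2(ρ, z) = 2·atan2(1.87407, 2.287) = 1.37297 rad
ℓ = θ/κ = 1.37297/0.42873 = 3.20245

0.4287 167.27 3.2024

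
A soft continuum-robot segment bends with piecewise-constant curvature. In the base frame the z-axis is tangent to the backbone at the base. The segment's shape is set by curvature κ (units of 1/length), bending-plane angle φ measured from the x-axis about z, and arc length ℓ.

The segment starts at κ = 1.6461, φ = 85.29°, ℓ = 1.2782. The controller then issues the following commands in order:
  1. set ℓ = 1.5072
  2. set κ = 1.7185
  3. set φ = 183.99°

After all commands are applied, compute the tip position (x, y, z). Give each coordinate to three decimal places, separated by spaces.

-1.075 -0.075 0.305

initial: κ=1.6461, φ=85.29°, ℓ=1.2782
cmd 1: set ℓ=1.5072 → (κ,φ,ℓ)=(1.6461,85.29°,1.5072) → tip=(0.0893,1.0835,0.3727)
cmd 2: set κ=1.7185 → (κ,φ,ℓ)=(1.7185,85.29°,1.5072) → tip=(0.0885,1.0739,0.3049)
cmd 3: set φ=183.99° → (κ,φ,ℓ)=(1.7185,183.99°,1.5072) → tip=(-1.0749,-0.0750,0.3049)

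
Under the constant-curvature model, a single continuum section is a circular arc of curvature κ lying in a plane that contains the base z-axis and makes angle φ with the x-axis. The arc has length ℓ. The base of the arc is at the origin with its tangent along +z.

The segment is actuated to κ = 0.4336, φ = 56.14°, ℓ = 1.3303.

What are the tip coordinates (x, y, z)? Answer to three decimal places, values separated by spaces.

0.208 0.310 1.258

θ = κ·ℓ = 0.4336 × 1.3303 = 0.57682 rad
ρ = (1 − cos θ)/κ = (1 − 0.83820)/0.4336 = 0.37315
z = sin θ / κ = 0.54536/0.4336 = 1.25775
x = ρ cos φ = 0.37315 × cos(56.14°) = 0.20791
y = ρ sin φ = 0.37315 × sin(56.14°) = 0.30986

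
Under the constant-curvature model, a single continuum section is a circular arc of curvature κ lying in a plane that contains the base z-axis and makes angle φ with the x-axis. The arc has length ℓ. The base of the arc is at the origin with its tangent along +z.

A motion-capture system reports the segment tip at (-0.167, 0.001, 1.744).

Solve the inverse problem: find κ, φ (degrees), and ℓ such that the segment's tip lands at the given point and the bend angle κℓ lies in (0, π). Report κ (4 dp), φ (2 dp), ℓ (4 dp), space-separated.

0.1088 179.66 1.7546

ρ = √(x²+y²) = √(-0.167² + 0.001²) = 0.16700
φ = atan2(y, x) mod 360° = atan2(0.001, -0.167) = 179.6569°
|p|² = ρ² + z² = 0.16700² + 1.744² = 3.06943
κ = 2ρ / |p|² = 2×0.16700 / 3.06943 = 0.10882
θ = 2·atan2(ρ, z) = 2·atan2(0.16700, 1.744) = 0.19094 rad
ℓ = θ/κ = 0.19094/0.10882 = 1.75464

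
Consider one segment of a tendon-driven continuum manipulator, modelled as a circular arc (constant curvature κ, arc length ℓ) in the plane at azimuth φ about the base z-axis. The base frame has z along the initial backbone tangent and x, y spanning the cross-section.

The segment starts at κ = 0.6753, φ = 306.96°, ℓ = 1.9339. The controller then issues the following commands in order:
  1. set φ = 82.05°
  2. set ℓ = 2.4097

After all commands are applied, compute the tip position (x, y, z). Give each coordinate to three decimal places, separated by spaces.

0.216 1.549 1.478

initial: κ=0.6753, φ=306.96°, ℓ=1.9339
cmd 1: set φ=82.05° → (κ,φ,ℓ)=(0.6753,82.05°,1.9339) → tip=(0.1512,1.0827,1.4292)
cmd 2: set ℓ=2.4097 → (κ,φ,ℓ)=(0.6753,82.05°,2.4097) → tip=(0.2164,1.5494,1.4785)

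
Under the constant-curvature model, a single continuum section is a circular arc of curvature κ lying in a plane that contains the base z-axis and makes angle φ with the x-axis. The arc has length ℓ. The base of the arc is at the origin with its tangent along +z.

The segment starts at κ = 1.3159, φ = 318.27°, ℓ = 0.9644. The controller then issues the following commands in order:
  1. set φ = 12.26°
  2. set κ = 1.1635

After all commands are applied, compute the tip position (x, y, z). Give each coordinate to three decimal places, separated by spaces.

initial: κ=1.3159, φ=318.27°, ℓ=0.9644
cmd 1: set φ=12.26° → (κ,φ,ℓ)=(1.3159,12.26°,0.9644) → tip=(0.5219,0.1134,0.7256)
cmd 2: set κ=1.1635 → (κ,φ,ℓ)=(1.1635,12.26°,0.9644) → tip=(0.4755,0.1033,0.7744)

0.476 0.103 0.774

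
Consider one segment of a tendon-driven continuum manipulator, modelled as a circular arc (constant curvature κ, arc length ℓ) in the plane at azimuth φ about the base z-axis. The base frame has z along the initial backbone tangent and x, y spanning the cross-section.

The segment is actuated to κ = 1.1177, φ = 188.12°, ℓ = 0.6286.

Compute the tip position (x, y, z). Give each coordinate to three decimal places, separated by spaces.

-0.210 -0.030 0.578

θ = κ·ℓ = 1.1177 × 0.6286 = 0.70259 rad
ρ = (1 − cos θ)/κ = (1 − 0.76317)/1.1177 = 0.21189
z = sin θ / κ = 0.64619/1.1177 = 0.57815
x = ρ cos φ = 0.21189 × cos(188.12°) = -0.20976
y = ρ sin φ = 0.21189 × sin(188.12°) = -0.02993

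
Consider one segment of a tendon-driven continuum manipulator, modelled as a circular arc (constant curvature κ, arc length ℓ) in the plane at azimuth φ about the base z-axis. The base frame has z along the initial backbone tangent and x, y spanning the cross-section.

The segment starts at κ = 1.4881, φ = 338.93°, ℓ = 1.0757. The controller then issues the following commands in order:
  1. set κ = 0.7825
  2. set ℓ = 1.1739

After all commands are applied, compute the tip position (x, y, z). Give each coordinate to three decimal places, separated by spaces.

0.469 -0.181 1.016

initial: κ=1.4881, φ=338.93°, ℓ=1.0757
cmd 1: set κ=0.7825 → (κ,φ,ℓ)=(0.7825,338.93°,1.0757) → tip=(0.3981,-0.1534,0.9531)
cmd 2: set ℓ=1.1739 → (κ,φ,ℓ)=(0.7825,338.93°,1.1739) → tip=(0.4687,-0.1806,1.0156)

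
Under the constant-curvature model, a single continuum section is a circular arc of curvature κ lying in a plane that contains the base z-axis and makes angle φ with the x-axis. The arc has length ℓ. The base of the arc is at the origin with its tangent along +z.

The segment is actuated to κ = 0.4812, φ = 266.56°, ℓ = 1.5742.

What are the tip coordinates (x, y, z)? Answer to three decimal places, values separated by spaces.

-0.034 -0.567 1.428

θ = κ·ℓ = 0.4812 × 1.5742 = 0.75751 rad
ρ = (1 − cos θ)/κ = (1 − 0.72655)/0.4812 = 0.56826
z = sin θ / κ = 0.68711/0.4812 = 1.42791
x = ρ cos φ = 0.56826 × cos(266.56°) = -0.03410
y = ρ sin φ = 0.56826 × sin(266.56°) = -0.56724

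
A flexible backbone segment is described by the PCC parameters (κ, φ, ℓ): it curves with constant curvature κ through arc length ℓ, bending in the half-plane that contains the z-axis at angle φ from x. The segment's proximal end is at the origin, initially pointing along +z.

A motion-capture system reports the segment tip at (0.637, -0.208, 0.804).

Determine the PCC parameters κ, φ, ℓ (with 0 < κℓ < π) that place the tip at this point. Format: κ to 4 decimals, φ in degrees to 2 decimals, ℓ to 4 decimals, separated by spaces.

ρ = √(x²+y²) = √(0.637² + -0.208²) = 0.67010
φ = atan2(y, x) mod 360° = atan2(-0.208, 0.637) = 341.9166°
|p|² = ρ² + z² = 0.67010² + 0.804² = 1.09545
κ = 2ρ / |p|² = 2×0.67010 / 1.09545 = 1.22342
θ = 2·atan2(ρ, z) = 2·atan2(0.67010, 0.804) = 1.38962 rad
ℓ = θ/κ = 1.38962/1.22342 = 1.13585

1.2234 341.92 1.1358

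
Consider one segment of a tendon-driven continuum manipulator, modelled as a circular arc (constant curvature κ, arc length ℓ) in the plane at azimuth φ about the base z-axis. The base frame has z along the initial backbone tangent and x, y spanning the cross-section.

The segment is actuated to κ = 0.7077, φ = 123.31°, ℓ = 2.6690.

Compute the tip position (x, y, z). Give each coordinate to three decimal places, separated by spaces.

-1.019 1.550 1.342

θ = κ·ℓ = 0.7077 × 2.6690 = 1.88885 rad
ρ = (1 − cos θ)/κ = (1 − -0.31272)/0.7077 = 1.85491
z = sin θ / κ = 0.94985/0.7077 = 1.34216
x = ρ cos φ = 1.85491 × cos(123.31°) = -1.01866
y = ρ sin φ = 1.85491 × sin(123.31°) = 1.55017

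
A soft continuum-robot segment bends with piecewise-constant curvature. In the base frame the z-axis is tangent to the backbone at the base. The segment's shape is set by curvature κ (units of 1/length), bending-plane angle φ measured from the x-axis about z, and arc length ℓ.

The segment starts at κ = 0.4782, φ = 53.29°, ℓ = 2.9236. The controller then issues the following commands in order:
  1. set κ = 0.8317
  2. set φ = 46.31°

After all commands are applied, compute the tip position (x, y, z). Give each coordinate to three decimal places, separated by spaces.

initial: κ=0.4782, φ=53.29°, ℓ=2.9236
cmd 1: set κ=0.8317 → (κ,φ,ℓ)=(0.8317,53.29°,2.9236) → tip=(1.2638,1.6949,0.7838)
cmd 2: set φ=46.31° → (κ,φ,ℓ)=(0.8317,46.31°,2.9236) → tip=(1.4604,1.5287,0.7838)

1.460 1.529 0.784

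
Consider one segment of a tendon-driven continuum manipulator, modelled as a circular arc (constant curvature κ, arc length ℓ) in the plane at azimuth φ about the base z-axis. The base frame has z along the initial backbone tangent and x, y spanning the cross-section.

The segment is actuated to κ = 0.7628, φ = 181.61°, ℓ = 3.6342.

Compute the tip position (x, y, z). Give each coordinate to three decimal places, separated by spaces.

-2.532 -0.071 0.473

θ = κ·ℓ = 0.7628 × 3.6342 = 2.77217 rad
ρ = (1 − cos θ)/κ = (1 − -0.93254)/0.7628 = 2.53348
z = sin θ / κ = 0.36108/0.7628 = 0.47336
x = ρ cos φ = 2.53348 × cos(181.61°) = -2.53248
y = ρ sin φ = 2.53348 × sin(181.61°) = -0.07118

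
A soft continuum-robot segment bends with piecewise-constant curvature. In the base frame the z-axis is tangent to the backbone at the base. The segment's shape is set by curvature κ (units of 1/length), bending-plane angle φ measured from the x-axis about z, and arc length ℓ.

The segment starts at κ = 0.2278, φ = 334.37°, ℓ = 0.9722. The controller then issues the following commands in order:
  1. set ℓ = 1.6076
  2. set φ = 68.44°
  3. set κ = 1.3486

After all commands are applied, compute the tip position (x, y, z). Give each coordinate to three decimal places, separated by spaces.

initial: κ=0.2278, φ=334.37°, ℓ=0.9722
cmd 1: set ℓ=1.6076 → (κ,φ,ℓ)=(0.2278,334.37°,1.6076) → tip=(0.2624,-0.1259,1.5719)
cmd 2: set φ=68.44° → (κ,φ,ℓ)=(0.2278,68.44°,1.6076) → tip=(0.1070,0.2707,1.5719)
cmd 3: set κ=1.3486 → (κ,φ,ℓ)=(1.3486,68.44°,1.6076) → tip=(0.4257,1.0774,0.6132)

0.426 1.077 0.613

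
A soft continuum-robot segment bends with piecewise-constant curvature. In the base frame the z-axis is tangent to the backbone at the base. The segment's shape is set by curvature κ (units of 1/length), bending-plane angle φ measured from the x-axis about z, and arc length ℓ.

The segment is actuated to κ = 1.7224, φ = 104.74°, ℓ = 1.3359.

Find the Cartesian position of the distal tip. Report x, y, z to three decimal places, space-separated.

θ = κ·ℓ = 1.7224 × 1.3359 = 2.30095 rad
ρ = (1 − cos θ)/κ = (1 − -0.66699)/1.7224 = 0.96783
z = sin θ / κ = 0.74507/1.7224 = 0.43258
x = ρ cos φ = 0.96783 × cos(104.74°) = -0.24625
y = ρ sin φ = 0.96783 × sin(104.74°) = 0.93598

-0.246 0.936 0.433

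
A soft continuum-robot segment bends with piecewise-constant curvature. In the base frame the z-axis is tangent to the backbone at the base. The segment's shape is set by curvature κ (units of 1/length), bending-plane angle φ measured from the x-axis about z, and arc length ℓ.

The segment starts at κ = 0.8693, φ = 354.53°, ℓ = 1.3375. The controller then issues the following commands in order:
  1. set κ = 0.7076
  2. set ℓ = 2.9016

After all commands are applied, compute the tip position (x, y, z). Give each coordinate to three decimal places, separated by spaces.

2.059 -0.197 1.252

initial: κ=0.8693, φ=354.53°, ℓ=1.3375
cmd 1: set κ=0.7076 → (κ,φ,ℓ)=(0.7076,354.53°,1.3375) → tip=(0.5844,-0.0560,1.1466)
cmd 2: set ℓ=2.9016 → (κ,φ,ℓ)=(0.7076,354.53°,2.9016) → tip=(2.0594,-0.1972,1.2520)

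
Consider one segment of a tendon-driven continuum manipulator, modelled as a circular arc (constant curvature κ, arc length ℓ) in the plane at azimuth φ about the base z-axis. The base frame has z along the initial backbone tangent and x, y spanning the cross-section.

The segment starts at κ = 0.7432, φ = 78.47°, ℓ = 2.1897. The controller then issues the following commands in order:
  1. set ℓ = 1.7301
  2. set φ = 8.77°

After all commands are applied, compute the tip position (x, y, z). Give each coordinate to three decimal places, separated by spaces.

initial: κ=0.7432, φ=78.47°, ℓ=2.1897
cmd 1: set ℓ=1.7301 → (κ,φ,ℓ)=(0.7432,78.47°,1.7301) → tip=(0.1933,0.9477,1.2913)
cmd 2: set φ=8.77° → (κ,φ,ℓ)=(0.7432,8.77°,1.7301) → tip=(0.9559,0.1475,1.2913)

0.956 0.147 1.291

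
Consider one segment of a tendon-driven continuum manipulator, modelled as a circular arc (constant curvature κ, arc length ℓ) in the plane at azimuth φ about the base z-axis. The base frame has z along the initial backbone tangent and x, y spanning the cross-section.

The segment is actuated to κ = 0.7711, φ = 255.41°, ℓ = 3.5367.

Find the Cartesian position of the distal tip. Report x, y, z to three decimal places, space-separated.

-0.626 -2.404 0.522

θ = κ·ℓ = 0.7711 × 3.5367 = 2.72715 rad
ρ = (1 − cos θ)/κ = (1 − -0.91534)/0.7711 = 2.48391
z = sin θ / κ = 0.40268/0.7711 = 0.52222
x = ρ cos φ = 2.48391 × cos(255.41°) = -0.62570
y = ρ sin φ = 2.48391 × sin(255.41°) = -2.40381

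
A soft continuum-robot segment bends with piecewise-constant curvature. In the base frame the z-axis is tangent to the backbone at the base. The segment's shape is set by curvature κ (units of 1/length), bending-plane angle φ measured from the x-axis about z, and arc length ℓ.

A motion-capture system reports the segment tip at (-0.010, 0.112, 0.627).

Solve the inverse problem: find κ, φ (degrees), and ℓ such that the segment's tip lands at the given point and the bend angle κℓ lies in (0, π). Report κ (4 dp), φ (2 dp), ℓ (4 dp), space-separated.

0.5542 95.10 0.6404

ρ = √(x²+y²) = √(-0.010² + 0.112²) = 0.11245
φ = atan2(y, x) mod 360° = atan2(0.112, -0.010) = 95.1022°
|p|² = ρ² + z² = 0.11245² + 0.627² = 0.40577
κ = 2ρ / |p|² = 2×0.11245 / 0.40577 = 0.55423
θ = 2·atan2(ρ, z) = 2·atan2(0.11245, 0.627) = 0.35491 rad
ℓ = θ/κ = 0.35491/0.55423 = 0.64036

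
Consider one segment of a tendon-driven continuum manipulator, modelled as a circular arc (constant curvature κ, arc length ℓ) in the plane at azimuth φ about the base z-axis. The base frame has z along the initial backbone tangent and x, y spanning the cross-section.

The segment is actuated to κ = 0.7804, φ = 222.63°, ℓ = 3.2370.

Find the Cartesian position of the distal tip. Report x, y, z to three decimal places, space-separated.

-1.713 -1.576 0.740

θ = κ·ℓ = 0.7804 × 3.2370 = 2.52615 rad
ρ = (1 − cos θ)/κ = (1 − -0.81652)/0.7804 = 2.32768
z = sin θ / κ = 0.57732/0.7804 = 0.73977
x = ρ cos φ = 2.32768 × cos(222.63°) = -1.71257
y = ρ sin φ = 2.32768 × sin(222.63°) = -1.57645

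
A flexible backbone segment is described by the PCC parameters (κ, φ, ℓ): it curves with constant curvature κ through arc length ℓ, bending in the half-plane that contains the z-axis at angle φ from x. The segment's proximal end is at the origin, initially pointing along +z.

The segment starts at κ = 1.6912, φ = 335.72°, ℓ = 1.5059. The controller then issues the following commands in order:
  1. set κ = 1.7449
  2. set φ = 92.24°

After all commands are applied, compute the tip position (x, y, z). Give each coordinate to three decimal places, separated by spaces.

-0.042 1.071 0.282

initial: κ=1.6912, φ=335.72°, ℓ=1.5059
cmd 1: set κ=1.7449 → (κ,φ,ℓ)=(1.7449,335.72°,1.5059) → tip=(0.9773,-0.4409,0.2817)
cmd 2: set φ=92.24° → (κ,φ,ℓ)=(1.7449,92.24°,1.5059) → tip=(-0.0419,1.0713,0.2817)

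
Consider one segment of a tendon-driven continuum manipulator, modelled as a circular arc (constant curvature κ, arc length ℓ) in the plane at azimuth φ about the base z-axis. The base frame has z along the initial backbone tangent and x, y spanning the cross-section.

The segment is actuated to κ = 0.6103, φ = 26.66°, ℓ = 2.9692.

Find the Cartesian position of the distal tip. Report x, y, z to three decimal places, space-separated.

θ = κ·ℓ = 0.6103 × 2.9692 = 1.81210 rad
ρ = (1 − cos θ)/κ = (1 − -0.23897)/0.6103 = 2.03010
z = sin θ / κ = 0.97103/0.6103 = 1.59106
x = ρ cos φ = 2.03010 × cos(26.66°) = 1.81427
y = ρ sin φ = 2.03010 × sin(26.66°) = 0.91090

1.814 0.911 1.591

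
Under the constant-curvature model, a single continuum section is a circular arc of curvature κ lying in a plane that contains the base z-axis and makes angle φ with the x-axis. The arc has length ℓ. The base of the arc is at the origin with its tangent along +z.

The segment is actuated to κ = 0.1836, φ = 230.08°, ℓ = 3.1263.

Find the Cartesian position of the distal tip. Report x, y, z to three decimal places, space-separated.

-0.560 -0.669 2.957

θ = κ·ℓ = 0.1836 × 3.1263 = 0.57399 rad
ρ = (1 − cos θ)/κ = (1 − 0.83974)/0.1836 = 0.87287
z = sin θ / κ = 0.54299/0.1836 = 2.95744
x = ρ cos φ = 0.87287 × cos(230.08°) = -0.56013
y = ρ sin φ = 0.87287 × sin(230.08°) = -0.66944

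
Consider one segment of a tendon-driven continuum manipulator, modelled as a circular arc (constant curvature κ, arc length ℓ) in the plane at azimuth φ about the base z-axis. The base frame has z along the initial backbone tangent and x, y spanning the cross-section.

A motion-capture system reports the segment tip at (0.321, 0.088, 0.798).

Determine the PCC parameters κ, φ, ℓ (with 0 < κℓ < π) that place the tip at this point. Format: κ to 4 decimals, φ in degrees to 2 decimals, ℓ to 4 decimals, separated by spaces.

0.8904 15.33 0.8876

ρ = √(x²+y²) = √(0.321² + 0.088²) = 0.33284
φ = atan2(y, x) mod 360° = atan2(0.088, 0.321) = 15.3306°
|p|² = ρ² + z² = 0.33284² + 0.798² = 0.74759
κ = 2ρ / |p|² = 2×0.33284 / 0.74759 = 0.89045
θ = 2·atan2(ρ, z) = 2·atan2(0.33284, 0.798) = 0.79032 rad
ℓ = θ/κ = 0.79032/0.89045 = 0.88755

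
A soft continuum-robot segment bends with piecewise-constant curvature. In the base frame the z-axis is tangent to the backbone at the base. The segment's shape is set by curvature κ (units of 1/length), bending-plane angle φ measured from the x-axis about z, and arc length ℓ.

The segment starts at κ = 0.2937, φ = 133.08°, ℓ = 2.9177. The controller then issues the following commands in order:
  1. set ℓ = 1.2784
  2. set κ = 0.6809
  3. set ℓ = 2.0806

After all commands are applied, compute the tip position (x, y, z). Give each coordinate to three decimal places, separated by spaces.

initial: κ=0.2937, φ=133.08°, ℓ=2.9177
cmd 1: set ℓ=1.2784 → (κ,φ,ℓ)=(0.2937,133.08°,1.2784) → tip=(-0.1620,0.1732,1.2486)
cmd 2: set κ=0.6809 → (κ,φ,ℓ)=(0.6809,133.08°,1.2784) → tip=(-0.3566,0.3814,1.1230)
cmd 3: set ℓ=2.0806 → (κ,φ,ℓ)=(0.6809,133.08°,2.0806) → tip=(-0.8491,0.9080,1.4512)

-0.849 0.908 1.451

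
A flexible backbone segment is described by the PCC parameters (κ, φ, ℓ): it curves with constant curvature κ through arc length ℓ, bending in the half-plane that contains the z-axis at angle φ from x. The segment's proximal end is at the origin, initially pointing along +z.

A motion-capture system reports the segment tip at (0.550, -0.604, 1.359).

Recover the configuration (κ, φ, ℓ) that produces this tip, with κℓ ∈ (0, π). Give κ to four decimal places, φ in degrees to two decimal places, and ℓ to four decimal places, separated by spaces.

0.6498 312.32 1.6658

ρ = √(x²+y²) = √(0.550² + -0.604²) = 0.81689
φ = atan2(y, x) mod 360° = atan2(-0.604, 0.550) = 312.3209°
|p|² = ρ² + z² = 0.81689² + 1.359² = 2.51420
κ = 2ρ / |p|² = 2×0.81689 / 2.51420 = 0.64983
θ = 2·atan2(ρ, z) = 2·atan2(0.81689, 1.359) = 1.08246 rad
ℓ = θ/κ = 1.08246/0.64983 = 1.66576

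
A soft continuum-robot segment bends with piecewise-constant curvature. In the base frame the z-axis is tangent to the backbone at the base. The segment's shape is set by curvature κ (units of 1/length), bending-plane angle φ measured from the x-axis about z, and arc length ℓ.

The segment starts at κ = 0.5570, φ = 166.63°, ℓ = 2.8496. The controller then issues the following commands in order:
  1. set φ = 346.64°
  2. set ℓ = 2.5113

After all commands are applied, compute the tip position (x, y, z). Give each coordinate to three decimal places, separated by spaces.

1.448 -0.344 1.769

initial: κ=0.5570, φ=166.63°, ℓ=2.8496
cmd 1: set φ=346.64° → (κ,φ,ℓ)=(0.5570,346.64°,2.8496) → tip=(1.7754,-0.4217,1.7951)
cmd 2: set ℓ=2.5113 → (κ,φ,ℓ)=(0.5570,346.64°,2.5113) → tip=(1.4478,-0.3438,1.7688)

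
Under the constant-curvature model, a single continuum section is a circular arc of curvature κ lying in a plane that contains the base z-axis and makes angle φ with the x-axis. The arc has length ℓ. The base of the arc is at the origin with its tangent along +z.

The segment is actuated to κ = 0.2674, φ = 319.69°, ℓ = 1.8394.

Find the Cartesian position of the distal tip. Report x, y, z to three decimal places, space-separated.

0.338 -0.287 1.766

θ = κ·ℓ = 0.2674 × 1.8394 = 0.49186 rad
ρ = (1 − cos θ)/κ = (1 − 0.88146)/0.2674 = 0.44331
z = sin θ / κ = 0.47226/0.2674 = 1.76613
x = ρ cos φ = 0.44331 × cos(319.69°) = 0.33805
y = ρ sin φ = 0.44331 × sin(319.69°) = -0.28679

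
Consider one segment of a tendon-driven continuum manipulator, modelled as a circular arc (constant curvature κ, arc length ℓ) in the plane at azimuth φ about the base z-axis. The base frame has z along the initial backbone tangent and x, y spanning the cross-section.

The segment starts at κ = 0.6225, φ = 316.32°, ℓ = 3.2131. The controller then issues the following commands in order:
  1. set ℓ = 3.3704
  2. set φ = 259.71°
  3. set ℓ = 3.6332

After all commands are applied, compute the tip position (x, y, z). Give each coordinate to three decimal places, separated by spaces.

-0.470 -2.588 1.238

initial: κ=0.6225, φ=316.32°, ℓ=3.2131
cmd 1: set ℓ=3.3704 → (κ,φ,ℓ)=(0.6225,316.32°,3.3704) → tip=(1.7464,-1.6677,1.3882)
cmd 2: set φ=259.71° → (κ,φ,ℓ)=(0.6225,259.71°,3.3704) → tip=(-0.4313,-2.3759,1.3882)
cmd 3: set ℓ=3.6332 → (κ,φ,ℓ)=(0.6225,259.71°,3.6332) → tip=(-0.4698,-2.5878,1.2381)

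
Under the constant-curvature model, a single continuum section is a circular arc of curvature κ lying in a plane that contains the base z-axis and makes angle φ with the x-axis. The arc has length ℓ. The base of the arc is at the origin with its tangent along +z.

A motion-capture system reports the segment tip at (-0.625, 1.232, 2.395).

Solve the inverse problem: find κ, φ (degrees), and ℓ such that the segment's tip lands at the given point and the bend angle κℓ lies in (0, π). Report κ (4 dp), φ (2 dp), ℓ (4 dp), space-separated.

ρ = √(x²+y²) = √(-0.625² + 1.232²) = 1.38147
φ = atan2(y, x) mod 360° = atan2(1.232, -0.625) = 116.8989°
|p|² = ρ² + z² = 1.38147² + 2.395² = 7.64447
κ = 2ρ / |p|² = 2×1.38147 / 7.64447 = 0.36143
θ = 2·atan2(ρ, z) = 2·atan2(1.38147, 2.395) = 1.04639 rad
ℓ = θ/κ = 1.04639/0.36143 = 2.89515

0.3614 116.90 2.8952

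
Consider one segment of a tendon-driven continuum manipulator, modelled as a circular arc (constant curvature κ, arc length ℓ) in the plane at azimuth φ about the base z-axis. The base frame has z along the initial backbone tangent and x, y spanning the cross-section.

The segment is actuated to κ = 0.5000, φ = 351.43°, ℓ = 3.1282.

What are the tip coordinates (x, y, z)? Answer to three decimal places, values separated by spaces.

θ = κ·ℓ = 0.5000 × 3.1282 = 1.56410 rad
ρ = (1 − cos θ)/κ = (1 − 0.00670)/0.5000 = 1.98661
z = sin θ / κ = 0.99998/0.5000 = 1.99996
x = ρ cos φ = 1.98661 × cos(351.43°) = 1.96443
y = ρ sin φ = 1.98661 × sin(351.43°) = -0.29604

1.964 -0.296 2.000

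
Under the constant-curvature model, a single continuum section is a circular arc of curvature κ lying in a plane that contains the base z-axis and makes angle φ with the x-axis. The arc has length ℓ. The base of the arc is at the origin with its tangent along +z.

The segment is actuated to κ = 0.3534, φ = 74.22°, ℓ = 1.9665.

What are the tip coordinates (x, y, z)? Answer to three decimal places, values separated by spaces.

θ = κ·ℓ = 0.3534 × 1.9665 = 0.69496 rad
ρ = (1 − cos θ)/κ = (1 − 0.76808)/0.3534 = 0.65626
z = sin θ / κ = 0.64036/0.3534 = 1.81199
x = ρ cos φ = 0.65626 × cos(74.22°) = 0.17847
y = ρ sin φ = 0.65626 × sin(74.22°) = 0.63153

0.178 0.632 1.812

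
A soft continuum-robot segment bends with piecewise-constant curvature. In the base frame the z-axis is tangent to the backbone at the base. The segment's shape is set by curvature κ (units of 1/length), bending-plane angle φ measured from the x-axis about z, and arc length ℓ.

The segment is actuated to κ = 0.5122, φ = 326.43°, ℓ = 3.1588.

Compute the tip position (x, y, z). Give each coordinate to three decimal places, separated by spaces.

1.703 -1.130 1.950

θ = κ·ℓ = 0.5122 × 3.1588 = 1.61794 rad
ρ = (1 − cos θ)/κ = (1 − -0.04712)/0.5122 = 2.04436
z = sin θ / κ = 0.99889/0.5122 = 1.95019
x = ρ cos φ = 2.04436 × cos(326.43°) = 1.70339
y = ρ sin φ = 2.04436 × sin(326.43°) = -1.13044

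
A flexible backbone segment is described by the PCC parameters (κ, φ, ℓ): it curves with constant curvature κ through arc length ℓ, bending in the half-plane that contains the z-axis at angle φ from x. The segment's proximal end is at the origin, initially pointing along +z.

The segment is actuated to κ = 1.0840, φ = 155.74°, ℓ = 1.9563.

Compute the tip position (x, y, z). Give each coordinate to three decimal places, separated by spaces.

-1.281 0.577 0.787

θ = κ·ℓ = 1.0840 × 1.9563 = 2.12063 rad
ρ = (1 − cos θ)/κ = (1 − -0.52254)/1.0840 = 1.40456
z = sin θ / κ = 0.85261/1.0840 = 0.78654
x = ρ cos φ = 1.40456 × cos(155.74°) = -1.28053
y = ρ sin φ = 1.40456 × sin(155.74°) = 0.57710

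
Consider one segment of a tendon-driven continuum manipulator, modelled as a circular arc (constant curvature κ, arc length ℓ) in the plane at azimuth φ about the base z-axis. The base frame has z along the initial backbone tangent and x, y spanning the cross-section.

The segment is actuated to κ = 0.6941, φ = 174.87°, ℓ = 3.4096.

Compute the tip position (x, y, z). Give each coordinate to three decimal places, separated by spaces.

θ = κ·ℓ = 0.6941 × 3.4096 = 2.36660 rad
ρ = (1 − cos θ)/κ = (1 − -0.71443)/0.6941 = 2.47000
z = sin θ / κ = 0.69971/0.6941 = 1.00808
x = ρ cos φ = 2.47000 × cos(174.87°) = -2.46011
y = ρ sin φ = 2.47000 × sin(174.87°) = 0.22086

-2.460 0.221 1.008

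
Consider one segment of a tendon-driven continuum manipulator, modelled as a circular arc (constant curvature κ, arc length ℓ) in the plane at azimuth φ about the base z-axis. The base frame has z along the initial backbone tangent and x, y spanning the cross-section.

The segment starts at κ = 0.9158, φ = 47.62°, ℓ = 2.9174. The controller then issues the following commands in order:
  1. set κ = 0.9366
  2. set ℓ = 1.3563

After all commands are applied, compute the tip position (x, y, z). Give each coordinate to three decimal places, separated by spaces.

0.507 0.555 1.020

initial: κ=0.9158, φ=47.62°, ℓ=2.9174
cmd 1: set κ=0.9366 → (κ,φ,ℓ)=(0.9366,47.62°,2.9174) → tip=(1.3799,1.5123,0.4248)
cmd 2: set ℓ=1.3563 → (κ,φ,ℓ)=(0.9366,47.62°,1.3563) → tip=(0.5067,0.5553,1.0199)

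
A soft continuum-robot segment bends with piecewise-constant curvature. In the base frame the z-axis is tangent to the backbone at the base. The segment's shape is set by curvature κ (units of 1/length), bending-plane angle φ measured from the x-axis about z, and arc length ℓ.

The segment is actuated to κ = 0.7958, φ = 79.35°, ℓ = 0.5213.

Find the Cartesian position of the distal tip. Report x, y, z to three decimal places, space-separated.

0.020 0.105 0.506

θ = κ·ℓ = 0.7958 × 0.5213 = 0.41485 rad
ρ = (1 − cos θ)/κ = (1 − 0.91518)/0.7958 = 0.10659
z = sin θ / κ = 0.40305/0.7958 = 0.50648
x = ρ cos φ = 0.10659 × cos(79.35°) = 0.01970
y = ρ sin φ = 0.10659 × sin(79.35°) = 0.10475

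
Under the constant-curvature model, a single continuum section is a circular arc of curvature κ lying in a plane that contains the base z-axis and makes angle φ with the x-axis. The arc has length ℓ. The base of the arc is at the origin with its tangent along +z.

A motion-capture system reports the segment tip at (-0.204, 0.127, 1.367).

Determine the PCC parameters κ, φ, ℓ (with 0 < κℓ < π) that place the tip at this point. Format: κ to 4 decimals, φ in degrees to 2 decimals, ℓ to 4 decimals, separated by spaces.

0.2495 148.10 1.3950

ρ = √(x²+y²) = √(-0.204² + 0.127²) = 0.24030
φ = atan2(y, x) mod 360° = atan2(0.127, -0.204) = 148.0957°
|p|² = ρ² + z² = 0.24030² + 1.367² = 1.92643
κ = 2ρ / |p|² = 2×0.24030 / 1.92643 = 0.24948
θ = 2·atan2(ρ, z) = 2·atan2(0.24030, 1.367) = 0.34802 rad
ℓ = θ/κ = 0.34802/0.24948 = 1.39499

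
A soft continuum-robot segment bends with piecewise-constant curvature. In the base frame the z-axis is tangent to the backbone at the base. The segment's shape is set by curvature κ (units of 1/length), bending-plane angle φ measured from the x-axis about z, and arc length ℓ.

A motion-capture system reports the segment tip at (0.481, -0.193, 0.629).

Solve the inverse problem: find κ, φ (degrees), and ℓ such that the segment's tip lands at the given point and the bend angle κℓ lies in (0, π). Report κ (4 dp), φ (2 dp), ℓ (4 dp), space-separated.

ρ = √(x²+y²) = √(0.481² + -0.193²) = 0.51828
φ = atan2(y, x) mod 360° = atan2(-0.193, 0.481) = 338.1370°
|p|² = ρ² + z² = 0.51828² + 0.629² = 0.66425
κ = 2ρ / |p|² = 2×0.51828 / 0.66425 = 1.56048
θ = 2·atan2(ρ, z) = 2·atan2(0.51828, 0.629) = 1.37837 rad
ℓ = θ/κ = 1.37837/1.56048 = 0.88330

1.5605 338.14 0.8833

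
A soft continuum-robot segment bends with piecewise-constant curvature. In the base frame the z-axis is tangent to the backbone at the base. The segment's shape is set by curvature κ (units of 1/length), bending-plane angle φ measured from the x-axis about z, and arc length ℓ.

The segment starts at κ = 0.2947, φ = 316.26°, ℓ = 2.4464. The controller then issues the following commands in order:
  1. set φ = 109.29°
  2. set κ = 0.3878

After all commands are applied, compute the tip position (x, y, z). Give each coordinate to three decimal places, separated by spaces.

-0.355 1.016 2.096

initial: κ=0.2947, φ=316.26°, ℓ=2.4464
cmd 1: set φ=109.29° → (κ,φ,ℓ)=(0.2947,109.29°,2.4464) → tip=(-0.2789,0.7969,2.2399)
cmd 2: set κ=0.3878 → (κ,φ,ℓ)=(0.3878,109.29°,2.4464) → tip=(-0.3555,1.0156,2.0956)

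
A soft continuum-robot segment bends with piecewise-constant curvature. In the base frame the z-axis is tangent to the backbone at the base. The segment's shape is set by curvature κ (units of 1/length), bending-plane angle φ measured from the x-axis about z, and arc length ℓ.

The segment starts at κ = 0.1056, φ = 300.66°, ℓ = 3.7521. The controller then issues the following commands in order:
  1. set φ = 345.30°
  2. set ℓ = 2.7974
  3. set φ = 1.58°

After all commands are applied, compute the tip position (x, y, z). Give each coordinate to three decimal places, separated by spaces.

initial: κ=0.1056, φ=300.66°, ℓ=3.7521
cmd 1: set φ=345.30° → (κ,φ,ℓ)=(0.1056,345.30°,3.7521) → tip=(0.7096,-0.1862,3.6547)
cmd 2: set ℓ=2.7974 → (κ,φ,ℓ)=(0.1056,345.30°,2.7974) → tip=(0.3968,-0.1041,2.7569)
cmd 3: set φ=1.58° → (κ,φ,ℓ)=(0.1056,1.58°,2.7974) → tip=(0.4100,0.0113,2.7569)

0.410 0.011 2.757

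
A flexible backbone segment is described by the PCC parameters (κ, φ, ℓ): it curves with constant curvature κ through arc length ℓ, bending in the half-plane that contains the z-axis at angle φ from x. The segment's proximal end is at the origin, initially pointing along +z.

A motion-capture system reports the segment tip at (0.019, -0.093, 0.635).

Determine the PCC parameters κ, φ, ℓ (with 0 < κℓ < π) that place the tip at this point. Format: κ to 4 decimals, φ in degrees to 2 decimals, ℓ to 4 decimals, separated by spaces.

0.4605 281.55 0.6444

ρ = √(x²+y²) = √(0.019² + -0.093²) = 0.09492
φ = atan2(y, x) mod 360° = atan2(-0.093, 0.019) = 281.5467°
|p|² = ρ² + z² = 0.09492² + 0.635² = 0.41224
κ = 2ρ / |p|² = 2×0.09492 / 0.41224 = 0.46052
θ = 2·atan2(ρ, z) = 2·atan2(0.09492, 0.635) = 0.29677 rad
ℓ = θ/κ = 0.29677/0.46052 = 0.64442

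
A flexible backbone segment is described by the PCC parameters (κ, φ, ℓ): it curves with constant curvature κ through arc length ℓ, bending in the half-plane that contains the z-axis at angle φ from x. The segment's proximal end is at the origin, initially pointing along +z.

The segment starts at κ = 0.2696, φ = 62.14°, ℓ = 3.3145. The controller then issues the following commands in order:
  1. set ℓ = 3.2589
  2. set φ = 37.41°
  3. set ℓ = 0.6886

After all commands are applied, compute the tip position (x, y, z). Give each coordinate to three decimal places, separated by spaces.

initial: κ=0.2696, φ=62.14°, ℓ=3.3145
cmd 1: set ℓ=3.2589 → (κ,φ,ℓ)=(0.2696,62.14°,3.2589) → tip=(0.6271,1.1863,2.8555)
cmd 2: set φ=37.41° → (κ,φ,ℓ)=(0.2696,37.41°,3.2589) → tip=(1.0659,0.8152,2.8555)
cmd 3: set ℓ=0.6886 → (κ,φ,ℓ)=(0.2696,37.41°,0.6886) → tip=(0.0506,0.0387,0.6847)

0.051 0.039 0.685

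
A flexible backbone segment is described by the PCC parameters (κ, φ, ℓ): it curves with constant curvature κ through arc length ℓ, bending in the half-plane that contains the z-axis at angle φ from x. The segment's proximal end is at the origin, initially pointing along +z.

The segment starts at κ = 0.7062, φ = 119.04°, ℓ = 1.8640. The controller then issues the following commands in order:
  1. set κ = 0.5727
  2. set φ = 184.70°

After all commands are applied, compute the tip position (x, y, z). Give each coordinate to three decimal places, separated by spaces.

-0.901 -0.074 1.530

initial: κ=0.7062, φ=119.04°, ℓ=1.8640
cmd 1: set κ=0.5727 → (κ,φ,ℓ)=(0.5727,119.04°,1.8640) → tip=(-0.4388,0.7903,1.5296)
cmd 2: set φ=184.70° → (κ,φ,ℓ)=(0.5727,184.70°,1.8640) → tip=(-0.9009,-0.0741,1.5296)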